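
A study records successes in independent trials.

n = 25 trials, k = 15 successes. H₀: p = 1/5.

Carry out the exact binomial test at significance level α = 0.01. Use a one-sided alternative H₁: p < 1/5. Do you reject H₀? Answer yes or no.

reject H₀: no

Exact binomial: n=25, k=15, p₀=1/5=0.2000
P(X≤15) from Σ C(n,i)·p₀^i·(1−p₀)^(n−i)
p-value (one-sided, H₁ less) = 1.00000
At α=0.01: p ≥ α → fail to reject H₀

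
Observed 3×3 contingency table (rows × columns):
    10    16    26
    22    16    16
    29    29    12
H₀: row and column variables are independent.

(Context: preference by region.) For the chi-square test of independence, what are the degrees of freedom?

degrees of freedom = 4

df = (r−1)(c−1) = (3−1)·(3−1) = 4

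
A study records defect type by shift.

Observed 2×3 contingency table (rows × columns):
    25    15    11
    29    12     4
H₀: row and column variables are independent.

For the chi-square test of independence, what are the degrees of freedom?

df = (r−1)(c−1) = (2−1)·(3−1) = 2

degrees of freedom = 2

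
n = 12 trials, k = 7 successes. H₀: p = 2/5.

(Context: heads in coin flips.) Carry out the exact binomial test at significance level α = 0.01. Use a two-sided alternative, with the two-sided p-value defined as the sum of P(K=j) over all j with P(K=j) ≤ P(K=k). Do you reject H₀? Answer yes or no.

reject H₀: no

Exact binomial: n=12, k=7, p₀=2/5=0.4000
P(X=j) = C(n,j)·p₀^j·(1−p₀)^(n−j); p = Σ P(X=j) over j with P(X=j) ≤ P(X=7)
p-value (two-sided) = 0.24166
At α=0.01: p ≥ α → fail to reject H₀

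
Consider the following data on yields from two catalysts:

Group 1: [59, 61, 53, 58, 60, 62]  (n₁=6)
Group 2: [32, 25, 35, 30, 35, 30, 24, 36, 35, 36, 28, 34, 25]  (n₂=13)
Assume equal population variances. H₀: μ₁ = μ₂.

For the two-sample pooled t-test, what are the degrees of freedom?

df = n₁ + n₂ − 2 = 6 + 13 − 2 = 17

degrees of freedom = 17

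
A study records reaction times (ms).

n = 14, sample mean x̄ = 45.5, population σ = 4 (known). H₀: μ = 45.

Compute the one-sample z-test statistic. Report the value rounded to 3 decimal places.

test statistic = 0.468

SE = σ/√n = 4/√14 = 1.0690
z = (x̄−μ₀)/SE = (45.5−45)/1.0690 = 0.4677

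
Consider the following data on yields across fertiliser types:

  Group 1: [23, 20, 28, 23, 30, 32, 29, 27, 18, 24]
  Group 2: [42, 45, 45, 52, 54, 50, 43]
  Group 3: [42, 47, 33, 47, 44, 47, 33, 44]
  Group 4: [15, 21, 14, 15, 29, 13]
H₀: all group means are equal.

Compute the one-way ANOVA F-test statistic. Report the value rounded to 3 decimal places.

test statistic = 48.646

Group means [25.40, 47.29, 42.12, 17.83], grand mean 33.194
SSB = Σnᵢ(x̄ᵢ−x̄)² = 4051.302; SSW = ΣΣ(x−x̄ᵢ)² = 749.537
MSB = 4051.302/3 = 1350.4339; MSW = 749.537/27 = 27.7606
F = MSB/MSW = 48.6457
df = (3, 27)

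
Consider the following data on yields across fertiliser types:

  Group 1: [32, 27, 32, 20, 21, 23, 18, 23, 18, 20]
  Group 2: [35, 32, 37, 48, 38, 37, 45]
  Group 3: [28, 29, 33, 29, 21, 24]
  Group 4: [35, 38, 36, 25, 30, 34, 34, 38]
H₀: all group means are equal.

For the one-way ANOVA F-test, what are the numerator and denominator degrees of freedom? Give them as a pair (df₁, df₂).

k = 4 groups, N = 31 total
df = (k−1, N−k) = (4−1, 31−4) = (3, 27)

degrees of freedom = [3, 27]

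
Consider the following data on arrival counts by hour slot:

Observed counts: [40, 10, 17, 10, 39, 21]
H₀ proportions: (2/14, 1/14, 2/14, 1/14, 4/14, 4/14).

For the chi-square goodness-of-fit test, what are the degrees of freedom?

df = k − 1 = 6 − 1 = 5

degrees of freedom = 5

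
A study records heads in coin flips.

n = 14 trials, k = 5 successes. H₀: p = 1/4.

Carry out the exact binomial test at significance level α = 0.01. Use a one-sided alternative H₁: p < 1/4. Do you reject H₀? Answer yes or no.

Exact binomial: n=14, k=5, p₀=1/4=0.2500
P(X≤5) from Σ C(n,i)·p₀^i·(1−p₀)^(n−i)
p-value (one-sided, H₁ less) = 0.88833
At α=0.01: p ≥ α → fail to reject H₀

reject H₀: no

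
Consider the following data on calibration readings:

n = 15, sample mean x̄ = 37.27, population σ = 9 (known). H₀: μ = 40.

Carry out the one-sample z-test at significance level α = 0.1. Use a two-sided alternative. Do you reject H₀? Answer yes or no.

SE = σ/√n = 9/√15 = 2.3238
z = (x̄−μ₀)/SE = (37.27−40)/2.3238 = -1.1748
p-value (two-sided) = 0.24007
At α=0.1: p ≥ α → fail to reject H₀

reject H₀: no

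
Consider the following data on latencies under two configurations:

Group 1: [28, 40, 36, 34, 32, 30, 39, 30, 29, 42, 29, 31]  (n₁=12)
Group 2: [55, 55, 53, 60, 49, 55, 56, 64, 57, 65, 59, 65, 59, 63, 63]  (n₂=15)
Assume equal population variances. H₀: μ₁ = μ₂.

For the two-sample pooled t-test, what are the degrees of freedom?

degrees of freedom = 25

df = n₁ + n₂ − 2 = 12 + 15 − 2 = 25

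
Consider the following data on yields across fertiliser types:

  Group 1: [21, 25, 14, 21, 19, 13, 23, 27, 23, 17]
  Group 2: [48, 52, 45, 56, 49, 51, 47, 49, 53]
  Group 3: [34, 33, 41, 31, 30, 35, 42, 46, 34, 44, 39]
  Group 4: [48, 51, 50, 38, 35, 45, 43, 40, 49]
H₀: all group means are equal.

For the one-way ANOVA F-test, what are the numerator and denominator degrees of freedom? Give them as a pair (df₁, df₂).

k = 4 groups, N = 39 total
df = (k−1, N−k) = (4−1, 39−4) = (3, 35)

degrees of freedom = [3, 35]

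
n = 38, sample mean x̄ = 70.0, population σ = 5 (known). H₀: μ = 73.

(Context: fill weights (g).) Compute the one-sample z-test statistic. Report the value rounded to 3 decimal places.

test statistic = -3.699

SE = σ/√n = 5/√38 = 0.8111
z = (x̄−μ₀)/SE = (70.0−73)/0.8111 = -3.6986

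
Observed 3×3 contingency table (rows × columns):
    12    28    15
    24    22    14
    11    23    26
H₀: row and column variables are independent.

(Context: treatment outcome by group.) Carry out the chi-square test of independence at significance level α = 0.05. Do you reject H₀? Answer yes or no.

reject H₀: yes

Row totals [55, 60, 60], col totals [47, 73, 55], n=175
χ² = (12−14.77)²/14.77 + (28−22.94)²/22.94 + (15−17.29)²/17.29 + (24−16.11)²/16.11 + (22−25.03)²/25.03 + (14−18.86)²/18.86 + (11−16.11)²/16.11 + (23−25.03)²/25.03 + (26−18.86)²/18.86 = 11.9066
df = 4
p-value (upper-tail) = 0.01806
At α=0.05: p < α → reject H₀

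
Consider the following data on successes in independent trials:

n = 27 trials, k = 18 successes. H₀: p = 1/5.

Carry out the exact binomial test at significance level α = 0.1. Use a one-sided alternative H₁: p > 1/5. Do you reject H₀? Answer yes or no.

reject H₀: yes

Exact binomial: n=27, k=18, p₀=1/5=0.2000
P(X≥18) from Σ C(n,i)·p₀^i·(1−p₀)^(n−i)
p-value (one-sided, H₁ greater) = 0.00000
At α=0.1: p < α → reject H₀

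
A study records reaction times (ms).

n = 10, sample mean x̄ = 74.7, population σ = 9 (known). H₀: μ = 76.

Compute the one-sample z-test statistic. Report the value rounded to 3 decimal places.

SE = σ/√n = 9/√10 = 2.8460
z = (x̄−μ₀)/SE = (74.7−76)/2.8460 = -0.4568

test statistic = -0.457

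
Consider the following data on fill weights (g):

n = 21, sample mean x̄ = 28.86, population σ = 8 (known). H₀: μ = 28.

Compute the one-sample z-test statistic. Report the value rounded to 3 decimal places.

SE = σ/√n = 8/√21 = 1.7457
z = (x̄−μ₀)/SE = (28.86−28)/1.7457 = 0.4926

test statistic = 0.493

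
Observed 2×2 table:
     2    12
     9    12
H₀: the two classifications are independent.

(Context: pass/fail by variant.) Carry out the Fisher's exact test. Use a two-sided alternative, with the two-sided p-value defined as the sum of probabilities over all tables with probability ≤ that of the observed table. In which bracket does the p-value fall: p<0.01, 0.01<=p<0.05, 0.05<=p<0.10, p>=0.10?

p-value bracket: p>=0.10

Margins: r₁=14, r₂=21, c₁=11, c₂=24, n=35
p_obs = C(14,2)·C(21,9)/C(35,11); sum pmf over tables with pmf ≤ p_obs
p-value (two-sided) = 0.13665
→ bracket: p>=0.10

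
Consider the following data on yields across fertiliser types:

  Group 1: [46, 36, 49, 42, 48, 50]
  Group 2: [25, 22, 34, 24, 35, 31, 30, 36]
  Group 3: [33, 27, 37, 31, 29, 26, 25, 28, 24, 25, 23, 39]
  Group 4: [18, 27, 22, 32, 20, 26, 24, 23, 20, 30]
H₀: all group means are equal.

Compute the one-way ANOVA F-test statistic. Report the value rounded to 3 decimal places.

test statistic = 22.444

Group means [45.17, 29.62, 28.92, 24.20], grand mean 30.472
SSB = Σnᵢ(x̄ᵢ−x̄)² = 1723.747; SSW = ΣΣ(x−x̄ᵢ)² = 819.225
MSB = 1723.747/3 = 574.5824; MSW = 819.225/32 = 25.6008
F = MSB/MSW = 22.4439
df = (3, 32)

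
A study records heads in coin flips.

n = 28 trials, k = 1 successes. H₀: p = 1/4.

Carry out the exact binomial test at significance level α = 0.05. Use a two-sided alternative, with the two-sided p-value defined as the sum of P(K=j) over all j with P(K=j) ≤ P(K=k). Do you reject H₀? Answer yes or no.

Exact binomial: n=28, k=1, p₀=1/4=0.2500
P(X=j) = C(n,j)·p₀^j·(1−p₀)^(n−j); p = Σ P(X=j) over j with P(X=j) ≤ P(X=1)
p-value (two-sided) = 0.00706
At α=0.05: p < α → reject H₀

reject H₀: yes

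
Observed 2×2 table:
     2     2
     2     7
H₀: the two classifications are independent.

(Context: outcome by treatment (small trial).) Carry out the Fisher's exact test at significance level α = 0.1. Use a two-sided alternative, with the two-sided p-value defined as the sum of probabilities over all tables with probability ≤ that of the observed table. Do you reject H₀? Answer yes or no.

reject H₀: no

Margins: r₁=4, r₂=9, c₁=4, c₂=9, n=13
p_obs = C(4,2)·C(9,2)/C(13,4); sum pmf over tables with pmf ≤ p_obs
p-value (two-sided) = 0.53007
At α=0.1: p ≥ α → fail to reject H₀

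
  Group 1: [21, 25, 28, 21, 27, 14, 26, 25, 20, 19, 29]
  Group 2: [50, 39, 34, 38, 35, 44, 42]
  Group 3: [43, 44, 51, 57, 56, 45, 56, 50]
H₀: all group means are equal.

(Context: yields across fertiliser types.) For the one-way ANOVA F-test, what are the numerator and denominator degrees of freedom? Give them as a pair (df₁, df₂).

degrees of freedom = [2, 23]

k = 3 groups, N = 26 total
df = (k−1, N−k) = (3−1, 26−3) = (2, 23)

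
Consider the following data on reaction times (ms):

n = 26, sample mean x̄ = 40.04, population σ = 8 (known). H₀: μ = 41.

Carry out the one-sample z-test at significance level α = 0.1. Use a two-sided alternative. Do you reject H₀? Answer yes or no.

SE = σ/√n = 8/√26 = 1.5689
z = (x̄−μ₀)/SE = (40.04−41)/1.5689 = -0.6119
p-value (two-sided) = 0.54062
At α=0.1: p ≥ α → fail to reject H₀

reject H₀: no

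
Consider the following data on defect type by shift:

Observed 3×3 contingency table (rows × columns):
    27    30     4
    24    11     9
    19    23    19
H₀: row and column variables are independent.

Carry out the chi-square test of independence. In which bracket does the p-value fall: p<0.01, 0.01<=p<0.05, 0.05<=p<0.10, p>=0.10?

p-value bracket: p<0.01

Row totals [61, 44, 61], col totals [70, 64, 32], n=166
χ² = (27−25.72)²/25.72 + (30−23.52)²/23.52 + (4−11.76)²/11.76 + (24−18.55)²/18.55 + (11−16.96)²/16.96 + (9−8.48)²/8.48 + (19−25.72)²/25.72 + (23−23.52)²/23.52 + (19−11.76)²/11.76 = 16.9236
df = 4
p-value (upper-tail) = 0.00200
→ bracket: p<0.01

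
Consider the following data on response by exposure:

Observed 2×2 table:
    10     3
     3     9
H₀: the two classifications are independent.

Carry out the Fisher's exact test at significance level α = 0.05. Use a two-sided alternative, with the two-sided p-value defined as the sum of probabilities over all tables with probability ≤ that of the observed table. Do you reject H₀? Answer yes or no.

Margins: r₁=13, r₂=12, c₁=13, c₂=12, n=25
p_obs = C(13,10)·C(12,3)/C(25,13); sum pmf over tables with pmf ≤ p_obs
p-value (two-sided) = 0.01693
At α=0.05: p < α → reject H₀

reject H₀: yes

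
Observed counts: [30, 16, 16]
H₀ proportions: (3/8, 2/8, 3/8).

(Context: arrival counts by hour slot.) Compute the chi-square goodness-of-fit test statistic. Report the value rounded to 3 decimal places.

n = 62; E_i = n·p_i = [23.25, 15.50, 23.25]
χ² = (30−23.25)²/23.25 + (16−15.50)²/15.50 + (16−23.25)²/23.25 = 4.2366
df = 2

test statistic = 4.237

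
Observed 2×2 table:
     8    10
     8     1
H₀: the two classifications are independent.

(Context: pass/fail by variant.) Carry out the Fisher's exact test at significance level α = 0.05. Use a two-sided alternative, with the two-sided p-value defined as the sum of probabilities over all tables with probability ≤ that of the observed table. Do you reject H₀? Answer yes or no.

reject H₀: yes

Margins: r₁=18, r₂=9, c₁=16, c₂=11, n=27
p_obs = C(18,8)·C(9,8)/C(27,16); sum pmf over tables with pmf ≤ p_obs
p-value (two-sided) = 0.04167
At α=0.05: p < α → reject H₀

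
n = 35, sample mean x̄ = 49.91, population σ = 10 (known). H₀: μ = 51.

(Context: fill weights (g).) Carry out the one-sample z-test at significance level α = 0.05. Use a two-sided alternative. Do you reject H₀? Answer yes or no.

SE = σ/√n = 10/√35 = 1.6903
z = (x̄−μ₀)/SE = (49.91−51)/1.6903 = -0.6449
p-value (two-sided) = 0.51902
At α=0.05: p ≥ α → fail to reject H₀

reject H₀: no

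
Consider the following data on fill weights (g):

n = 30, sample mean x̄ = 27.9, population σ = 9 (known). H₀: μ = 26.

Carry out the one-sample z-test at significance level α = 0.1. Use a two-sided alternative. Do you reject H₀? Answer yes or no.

SE = σ/√n = 9/√30 = 1.6432
z = (x̄−μ₀)/SE = (27.9−26)/1.6432 = 1.1563
p-value (two-sided) = 0.24756
At α=0.1: p ≥ α → fail to reject H₀

reject H₀: no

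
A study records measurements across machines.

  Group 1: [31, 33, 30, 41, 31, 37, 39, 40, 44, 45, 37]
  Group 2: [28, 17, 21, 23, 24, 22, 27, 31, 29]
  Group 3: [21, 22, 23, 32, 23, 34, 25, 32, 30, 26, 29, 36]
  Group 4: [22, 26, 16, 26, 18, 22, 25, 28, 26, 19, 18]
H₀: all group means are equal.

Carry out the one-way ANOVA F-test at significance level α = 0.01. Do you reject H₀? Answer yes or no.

Group means [37.09, 24.67, 27.75, 22.36], grand mean 28.116
SSB = Σnᵢ(x̄ᵢ−x̄)² = 1358.714; SSW = ΣΣ(x−x̄ᵢ)² = 889.705
MSB = 1358.714/3 = 452.9047; MSW = 889.705/39 = 22.8129
F = MSB/MSW = 19.8530
df = (3, 39)
p-value (upper-tail) = 0.00000
At α=0.01: p < α → reject H₀

reject H₀: yes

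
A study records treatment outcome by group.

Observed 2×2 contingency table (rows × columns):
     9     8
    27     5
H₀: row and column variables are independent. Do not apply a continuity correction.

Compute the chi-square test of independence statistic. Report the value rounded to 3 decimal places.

test statistic = 5.628

Row totals [17, 32], col totals [36, 13], n=49
χ² = (9−12.49)²/12.49 + (8−4.51)²/4.51 + (27−23.51)²/23.51 + (5−8.49)²/8.49 = 5.6279
df = 1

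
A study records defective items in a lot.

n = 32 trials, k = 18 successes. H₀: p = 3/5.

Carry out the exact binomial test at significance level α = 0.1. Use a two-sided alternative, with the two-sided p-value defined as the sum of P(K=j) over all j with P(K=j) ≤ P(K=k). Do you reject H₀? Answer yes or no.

reject H₀: no

Exact binomial: n=32, k=18, p₀=3/5=0.6000
P(X=j) = C(n,j)·p₀^j·(1−p₀)^(n−j); p = Σ P(X=j) over j with P(X=j) ≤ P(X=18)
p-value (two-sided) = 0.71945
At α=0.1: p ≥ α → fail to reject H₀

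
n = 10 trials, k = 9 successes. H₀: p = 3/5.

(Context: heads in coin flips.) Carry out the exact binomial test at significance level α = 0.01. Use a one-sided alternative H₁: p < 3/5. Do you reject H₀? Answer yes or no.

reject H₀: no

Exact binomial: n=10, k=9, p₀=3/5=0.6000
P(X≤9) from Σ C(n,i)·p₀^i·(1−p₀)^(n−i)
p-value (one-sided, H₁ less) = 0.99395
At α=0.01: p ≥ α → fail to reject H₀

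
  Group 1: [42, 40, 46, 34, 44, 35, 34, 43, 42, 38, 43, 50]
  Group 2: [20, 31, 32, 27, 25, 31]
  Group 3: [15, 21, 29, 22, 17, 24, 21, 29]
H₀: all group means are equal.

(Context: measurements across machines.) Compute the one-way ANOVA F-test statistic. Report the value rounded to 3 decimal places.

Group means [40.92, 27.67, 22.25], grand mean 32.115
SSB = Σnᵢ(x̄ᵢ−x̄)² = 1826.904; SSW = ΣΣ(x−x̄ᵢ)² = 553.750
MSB = 1826.904/2 = 913.4519; MSW = 553.750/23 = 24.0761
F = MSB/MSW = 37.9402
df = (2, 23)

test statistic = 37.940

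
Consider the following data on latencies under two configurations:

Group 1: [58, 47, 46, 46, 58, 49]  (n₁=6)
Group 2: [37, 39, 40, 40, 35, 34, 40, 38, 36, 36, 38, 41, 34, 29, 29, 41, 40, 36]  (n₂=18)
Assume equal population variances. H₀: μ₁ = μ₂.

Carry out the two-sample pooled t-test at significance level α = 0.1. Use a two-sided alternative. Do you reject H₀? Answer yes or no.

reject H₀: yes

x̄₁=50.667, s₁=5.785, n₁=6
x̄₂=36.833, s₂=3.650, n₂=18
s_p² = [5·5.785² + 17·3.650²]/22 = 17.9015
SE = √(s_p²·(1/6+1/18)) = 1.9945
t = (50.667−36.833)/1.9945 = 6.9357
df = 22
p-value (two-sided) = 0.00000
At α=0.1: p < α → reject H₀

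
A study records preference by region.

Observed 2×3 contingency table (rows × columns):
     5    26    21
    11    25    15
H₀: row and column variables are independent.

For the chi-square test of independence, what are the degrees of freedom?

degrees of freedom = 2

df = (r−1)(c−1) = (2−1)·(3−1) = 2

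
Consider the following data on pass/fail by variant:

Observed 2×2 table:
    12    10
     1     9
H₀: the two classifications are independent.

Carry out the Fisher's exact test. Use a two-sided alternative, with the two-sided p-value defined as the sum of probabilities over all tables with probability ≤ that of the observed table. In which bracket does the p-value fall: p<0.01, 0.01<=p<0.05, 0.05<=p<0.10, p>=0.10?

Margins: r₁=22, r₂=10, c₁=13, c₂=19, n=32
p_obs = C(22,12)·C(10,1)/C(32,13); sum pmf over tables with pmf ≤ p_obs
p-value (two-sided) = 0.02367
→ bracket: 0.01<=p<0.05

p-value bracket: 0.01<=p<0.05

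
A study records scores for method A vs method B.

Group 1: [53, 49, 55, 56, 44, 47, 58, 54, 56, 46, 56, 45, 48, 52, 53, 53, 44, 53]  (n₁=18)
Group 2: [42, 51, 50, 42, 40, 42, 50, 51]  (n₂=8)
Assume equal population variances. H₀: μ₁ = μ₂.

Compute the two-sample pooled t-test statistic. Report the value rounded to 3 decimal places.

test statistic = 2.643

x̄₁=51.222, s₁=4.558, n₁=18
x̄₂=46.000, s₂=4.870, n₂=8
s_p² = [17·4.558² + 7·4.870²]/24 = 21.6296
SE = √(s_p²·(1/18+1/8)) = 1.9762
t = (51.222−46.000)/1.9762 = 2.6426
df = 24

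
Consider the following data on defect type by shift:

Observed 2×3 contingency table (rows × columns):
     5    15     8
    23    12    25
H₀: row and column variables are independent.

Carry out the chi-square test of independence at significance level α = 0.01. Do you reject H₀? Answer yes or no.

reject H₀: yes

Row totals [28, 60], col totals [28, 27, 33], n=88
χ² = (5−8.91)²/8.91 + (15−8.59)²/8.59 + (8−10.50)²/10.50 + (23−19.09)²/19.09 + (12−18.41)²/18.41 + (25−22.50)²/22.50 = 10.4014
df = 2
p-value (upper-tail) = 0.00551
At α=0.01: p < α → reject H₀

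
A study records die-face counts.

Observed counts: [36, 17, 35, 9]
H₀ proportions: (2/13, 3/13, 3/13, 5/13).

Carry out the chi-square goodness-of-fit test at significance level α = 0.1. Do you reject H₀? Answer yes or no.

n = 97; E_i = n·p_i = [14.92, 22.38, 22.38, 37.31]
χ² = (36−14.92)²/14.92 + (17−22.38)²/22.38 + (35−22.38)²/22.38 + (9−37.31)²/37.31 = 59.6522
df = 3
p-value (upper-tail) = 0.00000
At α=0.1: p < α → reject H₀

reject H₀: yes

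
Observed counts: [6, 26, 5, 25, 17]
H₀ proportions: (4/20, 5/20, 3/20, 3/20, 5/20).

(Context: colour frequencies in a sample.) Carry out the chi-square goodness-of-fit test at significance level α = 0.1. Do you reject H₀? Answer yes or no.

n = 79; E_i = n·p_i = [15.80, 19.75, 11.85, 11.85, 19.75]
χ² = (6−15.80)²/15.80 + (26−19.75)²/19.75 + (5−11.85)²/11.85 + (25−11.85)²/11.85 + (17−19.75)²/19.75 = 26.9916
df = 4
p-value (upper-tail) = 0.00002
At α=0.1: p < α → reject H₀

reject H₀: yes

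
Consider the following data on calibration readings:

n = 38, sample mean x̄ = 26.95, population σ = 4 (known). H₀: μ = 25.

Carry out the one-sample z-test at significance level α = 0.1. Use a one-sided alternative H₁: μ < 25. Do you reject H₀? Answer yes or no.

SE = σ/√n = 4/√38 = 0.6489
z = (x̄−μ₀)/SE = (26.95−25)/0.6489 = 3.0052
p-value (one-sided, H₁ less) = 0.99867
At α=0.1: p ≥ α → fail to reject H₀

reject H₀: no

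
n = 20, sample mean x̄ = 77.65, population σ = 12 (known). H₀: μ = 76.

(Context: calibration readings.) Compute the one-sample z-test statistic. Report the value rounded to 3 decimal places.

SE = σ/√n = 12/√20 = 2.6833
z = (x̄−μ₀)/SE = (77.65−76)/2.6833 = 0.6149

test statistic = 0.615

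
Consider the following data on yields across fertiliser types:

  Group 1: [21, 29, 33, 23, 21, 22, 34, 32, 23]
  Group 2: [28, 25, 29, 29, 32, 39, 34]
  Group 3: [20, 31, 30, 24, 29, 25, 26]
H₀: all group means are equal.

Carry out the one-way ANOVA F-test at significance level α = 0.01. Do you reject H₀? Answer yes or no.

reject H₀: no

Group means [26.44, 30.86, 26.43], grand mean 27.783
SSB = Σnᵢ(x̄ᵢ−x̄)² = 95.119; SSW = ΣΣ(x−x̄ᵢ)² = 456.794
MSB = 95.119/2 = 47.5597; MSW = 456.794/20 = 22.8397
F = MSB/MSW = 2.0823
df = (2, 20)
p-value (upper-tail) = 0.15083
At α=0.01: p ≥ α → fail to reject H₀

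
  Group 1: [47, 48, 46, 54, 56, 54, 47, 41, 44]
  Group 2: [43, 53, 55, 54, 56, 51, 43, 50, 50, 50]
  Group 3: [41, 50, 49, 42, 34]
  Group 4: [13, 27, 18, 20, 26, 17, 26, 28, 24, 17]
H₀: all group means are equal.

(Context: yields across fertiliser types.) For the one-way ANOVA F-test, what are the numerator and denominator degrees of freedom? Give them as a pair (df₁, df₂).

degrees of freedom = [3, 30]

k = 4 groups, N = 34 total
df = (k−1, N−k) = (4−1, 34−4) = (3, 30)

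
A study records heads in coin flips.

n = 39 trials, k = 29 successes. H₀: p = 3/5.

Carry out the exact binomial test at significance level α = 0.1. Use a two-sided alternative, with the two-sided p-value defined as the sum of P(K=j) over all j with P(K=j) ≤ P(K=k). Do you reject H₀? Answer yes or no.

reject H₀: yes

Exact binomial: n=39, k=29, p₀=3/5=0.6000
P(X=j) = C(n,j)·p₀^j·(1−p₀)^(n−j); p = Σ P(X=j) over j with P(X=j) ≤ P(X=29)
p-value (two-sided) = 0.07307
At α=0.1: p < α → reject H₀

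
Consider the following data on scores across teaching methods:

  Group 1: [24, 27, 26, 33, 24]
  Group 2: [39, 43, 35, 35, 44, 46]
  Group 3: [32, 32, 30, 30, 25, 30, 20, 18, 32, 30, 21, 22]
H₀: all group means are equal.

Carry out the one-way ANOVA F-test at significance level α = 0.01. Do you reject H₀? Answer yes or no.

reject H₀: yes

Group means [26.80, 40.33, 26.83], grand mean 30.348
SSB = Σnᵢ(x̄ᵢ−x̄)² = 809.417; SSW = ΣΣ(x−x̄ᵢ)² = 471.800
MSB = 809.417/2 = 404.7087; MSW = 471.800/20 = 23.5900
F = MSB/MSW = 17.1559
df = (2, 20)
p-value (upper-tail) = 0.00005
At α=0.01: p < α → reject H₀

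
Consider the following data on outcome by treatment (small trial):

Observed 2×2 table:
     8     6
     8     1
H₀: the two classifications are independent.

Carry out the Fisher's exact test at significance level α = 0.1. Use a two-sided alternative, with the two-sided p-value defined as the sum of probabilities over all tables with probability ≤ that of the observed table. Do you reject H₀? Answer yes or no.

reject H₀: no

Margins: r₁=14, r₂=9, c₁=16, c₂=7, n=23
p_obs = C(14,8)·C(9,8)/C(23,16); sum pmf over tables with pmf ≤ p_obs
p-value (two-sided) = 0.17596
At α=0.1: p ≥ α → fail to reject H₀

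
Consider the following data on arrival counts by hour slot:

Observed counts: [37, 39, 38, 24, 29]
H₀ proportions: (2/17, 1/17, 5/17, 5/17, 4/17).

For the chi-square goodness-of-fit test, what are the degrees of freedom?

degrees of freedom = 4

df = k − 1 = 5 − 1 = 4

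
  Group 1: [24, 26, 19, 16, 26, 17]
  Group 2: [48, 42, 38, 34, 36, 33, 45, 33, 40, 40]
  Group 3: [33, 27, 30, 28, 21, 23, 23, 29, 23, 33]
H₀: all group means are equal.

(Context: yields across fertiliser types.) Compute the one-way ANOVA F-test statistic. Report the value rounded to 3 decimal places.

Group means [21.33, 38.90, 27.00], grand mean 30.269
SSB = Σnᵢ(x̄ᵢ−x̄)² = 1330.882; SSW = ΣΣ(x−x̄ᵢ)² = 508.233
MSB = 1330.882/2 = 665.4410; MSW = 508.233/23 = 22.0971
F = MSB/MSW = 30.1144
df = (2, 23)

test statistic = 30.114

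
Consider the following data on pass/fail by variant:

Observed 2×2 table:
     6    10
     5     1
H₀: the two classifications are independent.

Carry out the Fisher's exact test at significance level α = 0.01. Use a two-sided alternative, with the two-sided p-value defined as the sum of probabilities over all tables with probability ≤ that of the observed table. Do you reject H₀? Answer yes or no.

Margins: r₁=16, r₂=6, c₁=11, c₂=11, n=22
p_obs = C(16,6)·C(6,5)/C(22,11); sum pmf over tables with pmf ≤ p_obs
p-value (two-sided) = 0.14861
At α=0.01: p ≥ α → fail to reject H₀

reject H₀: no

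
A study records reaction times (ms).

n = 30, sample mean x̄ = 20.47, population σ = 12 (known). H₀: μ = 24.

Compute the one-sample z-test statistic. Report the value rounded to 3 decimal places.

test statistic = -1.611

SE = σ/√n = 12/√30 = 2.1909
z = (x̄−μ₀)/SE = (20.47−24)/2.1909 = -1.6112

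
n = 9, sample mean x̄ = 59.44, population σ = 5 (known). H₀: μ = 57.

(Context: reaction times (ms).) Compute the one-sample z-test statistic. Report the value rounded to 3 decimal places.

SE = σ/√n = 5/√9 = 1.6667
z = (x̄−μ₀)/SE = (59.44−57)/1.6667 = 1.4640

test statistic = 1.464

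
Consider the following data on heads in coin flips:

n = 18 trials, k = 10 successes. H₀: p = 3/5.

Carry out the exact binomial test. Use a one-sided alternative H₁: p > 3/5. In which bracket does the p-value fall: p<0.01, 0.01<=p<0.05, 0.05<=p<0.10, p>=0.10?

Exact binomial: n=18, k=10, p₀=3/5=0.6000
P(X≥10) from Σ C(n,i)·p₀^i·(1−p₀)^(n−i)
p-value (one-sided, H₁ greater) = 0.73684
→ bracket: p>=0.10

p-value bracket: p>=0.10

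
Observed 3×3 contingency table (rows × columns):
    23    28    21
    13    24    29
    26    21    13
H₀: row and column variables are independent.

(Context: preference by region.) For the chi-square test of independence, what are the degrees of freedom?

df = (r−1)(c−1) = (3−1)·(3−1) = 4

degrees of freedom = 4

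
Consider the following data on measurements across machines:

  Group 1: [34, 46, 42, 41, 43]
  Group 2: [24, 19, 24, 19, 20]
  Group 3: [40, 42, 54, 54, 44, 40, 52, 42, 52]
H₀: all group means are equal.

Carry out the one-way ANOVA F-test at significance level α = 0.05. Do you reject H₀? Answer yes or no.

reject H₀: yes

Group means [41.20, 21.20, 46.67], grand mean 38.526
SSB = Σnᵢ(x̄ᵢ−x̄)² = 2133.137; SSW = ΣΣ(x−x̄ᵢ)² = 409.600
MSB = 2133.137/2 = 1066.5684; MSW = 409.600/16 = 25.6000
F = MSB/MSW = 41.6628
df = (2, 16)
p-value (upper-tail) = 0.00000
At α=0.05: p < α → reject H₀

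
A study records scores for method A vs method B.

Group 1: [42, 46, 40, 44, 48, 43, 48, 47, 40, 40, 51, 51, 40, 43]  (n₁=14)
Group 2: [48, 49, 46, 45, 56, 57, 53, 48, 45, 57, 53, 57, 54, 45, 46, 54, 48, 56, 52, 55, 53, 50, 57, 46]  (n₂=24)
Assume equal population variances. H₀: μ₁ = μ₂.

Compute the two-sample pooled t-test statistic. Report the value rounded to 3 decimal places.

test statistic = -4.674

x̄₁=44.500, s₁=4.014, n₁=14
x̄₂=51.250, s₂=4.445, n₂=24
s_p² = [13·4.014² + 23·4.445²]/36 = 18.4444
SE = √(s_p²·(1/14+1/24)) = 1.4443
t = (44.500−51.250)/1.4443 = -4.6736
df = 36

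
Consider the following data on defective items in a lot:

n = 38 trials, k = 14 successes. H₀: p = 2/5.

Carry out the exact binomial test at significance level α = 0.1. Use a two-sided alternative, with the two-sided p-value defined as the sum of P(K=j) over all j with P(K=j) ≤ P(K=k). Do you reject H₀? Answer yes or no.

Exact binomial: n=38, k=14, p₀=2/5=0.4000
P(X=j) = C(n,j)·p₀^j·(1−p₀)^(n−j); p = Σ P(X=j) over j with P(X=j) ≤ P(X=14)
p-value (two-sided) = 0.74308
At α=0.1: p ≥ α → fail to reject H₀

reject H₀: no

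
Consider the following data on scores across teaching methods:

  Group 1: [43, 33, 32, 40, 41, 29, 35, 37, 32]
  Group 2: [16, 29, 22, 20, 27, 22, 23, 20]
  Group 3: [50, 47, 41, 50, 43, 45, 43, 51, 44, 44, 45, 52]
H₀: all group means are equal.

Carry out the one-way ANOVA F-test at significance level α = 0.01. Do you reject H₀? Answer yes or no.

reject H₀: yes

Group means [35.78, 22.38, 46.25], grand mean 36.414
SSB = Σnᵢ(x̄ᵢ−x̄)² = 2741.354; SSW = ΣΣ(x−x̄ᵢ)² = 445.681
MSB = 2741.354/2 = 1370.6770; MSW = 445.681/26 = 17.1416
F = MSB/MSW = 79.9622
df = (2, 26)
p-value (upper-tail) = 0.00000
At α=0.01: p < α → reject H₀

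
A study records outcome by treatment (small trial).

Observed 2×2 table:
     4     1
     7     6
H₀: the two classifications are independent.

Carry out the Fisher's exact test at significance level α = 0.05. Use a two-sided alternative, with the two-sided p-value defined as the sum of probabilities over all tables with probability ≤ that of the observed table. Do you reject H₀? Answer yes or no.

Margins: r₁=5, r₂=13, c₁=11, c₂=7, n=18
p_obs = C(5,4)·C(13,7)/C(18,11); sum pmf over tables with pmf ≤ p_obs
p-value (two-sided) = 0.59559
At α=0.05: p ≥ α → fail to reject H₀

reject H₀: no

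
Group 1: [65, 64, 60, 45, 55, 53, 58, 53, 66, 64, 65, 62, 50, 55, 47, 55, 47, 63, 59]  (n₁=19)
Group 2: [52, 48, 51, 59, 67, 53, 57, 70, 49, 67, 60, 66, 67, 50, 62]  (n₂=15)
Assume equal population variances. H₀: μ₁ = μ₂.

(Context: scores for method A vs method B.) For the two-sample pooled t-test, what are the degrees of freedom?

df = n₁ + n₂ − 2 = 19 + 15 − 2 = 32

degrees of freedom = 32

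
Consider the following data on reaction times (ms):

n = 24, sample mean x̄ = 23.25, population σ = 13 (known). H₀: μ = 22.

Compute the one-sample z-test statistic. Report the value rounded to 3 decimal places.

test statistic = 0.471

SE = σ/√n = 13/√24 = 2.6536
z = (x̄−μ₀)/SE = (23.25−22)/2.6536 = 0.4711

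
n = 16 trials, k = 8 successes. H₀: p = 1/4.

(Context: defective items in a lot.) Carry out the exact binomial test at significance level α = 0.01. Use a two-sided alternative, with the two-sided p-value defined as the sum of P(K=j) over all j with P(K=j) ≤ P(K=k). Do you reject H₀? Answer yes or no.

Exact binomial: n=16, k=8, p₀=1/4=0.2500
P(X=j) = C(n,j)·p₀^j·(1−p₀)^(n−j); p = Σ P(X=j) over j with P(X=j) ≤ P(X=8)
p-value (two-sided) = 0.03715
At α=0.01: p ≥ α → fail to reject H₀

reject H₀: no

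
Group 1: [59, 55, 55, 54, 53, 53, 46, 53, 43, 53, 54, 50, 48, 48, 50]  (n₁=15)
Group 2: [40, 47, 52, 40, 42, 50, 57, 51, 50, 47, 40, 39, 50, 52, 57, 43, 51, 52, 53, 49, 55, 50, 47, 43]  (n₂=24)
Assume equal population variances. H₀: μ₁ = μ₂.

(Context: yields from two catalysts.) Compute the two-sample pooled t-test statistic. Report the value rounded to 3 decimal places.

test statistic = 2.074

x̄₁=51.600, s₁=4.085, n₁=15
x̄₂=48.208, s₂=5.437, n₂=24
s_p² = [14·4.085² + 23·5.437²]/37 = 24.6908
SE = √(s_p²·(1/15+1/24)) = 1.6355
t = (51.600−48.208)/1.6355 = 2.0738
df = 37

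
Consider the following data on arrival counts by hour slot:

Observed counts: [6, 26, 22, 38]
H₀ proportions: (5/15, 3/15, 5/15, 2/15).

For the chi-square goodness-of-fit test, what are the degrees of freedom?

df = k − 1 = 4 − 1 = 3

degrees of freedom = 3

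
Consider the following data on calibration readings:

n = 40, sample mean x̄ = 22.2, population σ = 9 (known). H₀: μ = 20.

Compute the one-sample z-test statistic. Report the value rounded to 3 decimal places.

test statistic = 1.546

SE = σ/√n = 9/√40 = 1.4230
z = (x̄−μ₀)/SE = (22.2−20)/1.4230 = 1.5460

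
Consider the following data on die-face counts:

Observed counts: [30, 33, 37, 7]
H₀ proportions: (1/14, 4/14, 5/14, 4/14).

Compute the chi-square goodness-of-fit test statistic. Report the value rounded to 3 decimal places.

n = 107; E_i = n·p_i = [7.64, 30.57, 38.21, 30.57]
χ² = (30−7.64)²/7.64 + (33−30.57)²/30.57 + (37−38.21)²/38.21 + (7−30.57)²/30.57 = 83.8056
df = 3

test statistic = 83.806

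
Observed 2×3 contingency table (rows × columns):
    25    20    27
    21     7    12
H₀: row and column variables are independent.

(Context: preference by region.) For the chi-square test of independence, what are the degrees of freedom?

df = (r−1)(c−1) = (2−1)·(3−1) = 2

degrees of freedom = 2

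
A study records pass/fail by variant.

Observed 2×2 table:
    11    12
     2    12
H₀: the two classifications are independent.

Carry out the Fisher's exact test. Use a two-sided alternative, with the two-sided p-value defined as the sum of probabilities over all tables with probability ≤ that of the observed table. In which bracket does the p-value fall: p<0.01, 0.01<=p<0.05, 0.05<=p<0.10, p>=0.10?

Margins: r₁=23, r₂=14, c₁=13, c₂=24, n=37
p_obs = C(23,11)·C(14,2)/C(37,13); sum pmf over tables with pmf ≤ p_obs
p-value (two-sided) = 0.07404
→ bracket: 0.05<=p<0.10

p-value bracket: 0.05<=p<0.10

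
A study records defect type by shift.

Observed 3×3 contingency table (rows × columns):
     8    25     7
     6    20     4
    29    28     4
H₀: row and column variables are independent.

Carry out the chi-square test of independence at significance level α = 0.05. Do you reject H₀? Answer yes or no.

Row totals [40, 30, 61], col totals [43, 73, 15], n=131
χ² = (8−13.13)²/13.13 + (25−22.29)²/22.29 + (7−4.58)²/4.58 + (6−9.85)²/9.85 + (20−16.72)²/16.72 + (4−3.44)²/3.44 + (29−20.02)²/20.02 + (28−33.99)²/33.99 + (4−6.98)²/6.98 = 12.2093
df = 4
p-value (upper-tail) = 0.01586
At α=0.05: p < α → reject H₀

reject H₀: yes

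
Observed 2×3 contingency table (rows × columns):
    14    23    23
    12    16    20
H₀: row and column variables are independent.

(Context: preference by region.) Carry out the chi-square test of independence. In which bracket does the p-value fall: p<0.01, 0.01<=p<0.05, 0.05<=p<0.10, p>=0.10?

Row totals [60, 48], col totals [26, 39, 43], n=108
χ² = (14−14.44)²/14.44 + (23−21.67)²/21.67 + (23−23.89)²/23.89 + (12−11.56)²/11.56 + (16−17.33)²/17.33 + (20−19.11)²/19.11 = 0.2898
df = 2
p-value (upper-tail) = 0.86511
→ bracket: p>=0.10

p-value bracket: p>=0.10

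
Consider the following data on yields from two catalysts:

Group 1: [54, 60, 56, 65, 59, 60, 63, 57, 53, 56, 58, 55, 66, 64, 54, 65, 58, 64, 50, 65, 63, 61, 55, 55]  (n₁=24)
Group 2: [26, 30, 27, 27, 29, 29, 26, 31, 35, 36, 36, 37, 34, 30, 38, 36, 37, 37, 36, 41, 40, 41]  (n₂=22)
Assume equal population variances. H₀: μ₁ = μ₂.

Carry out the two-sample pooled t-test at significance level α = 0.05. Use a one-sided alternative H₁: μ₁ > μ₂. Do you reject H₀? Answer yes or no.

x̄₁=59.000, s₁=4.587, n₁=24
x̄₂=33.591, s₂=4.915, n₂=22
s_p² = [23·4.587² + 21·4.915²]/44 = 22.5300
SE = √(s_p²·(1/24+1/22)) = 1.4010
t = (59.000−33.591)/1.4010 = 18.1362
df = 44
p-value (one-sided, H₁ greater) = 0.00000
At α=0.05: p < α → reject H₀

reject H₀: yes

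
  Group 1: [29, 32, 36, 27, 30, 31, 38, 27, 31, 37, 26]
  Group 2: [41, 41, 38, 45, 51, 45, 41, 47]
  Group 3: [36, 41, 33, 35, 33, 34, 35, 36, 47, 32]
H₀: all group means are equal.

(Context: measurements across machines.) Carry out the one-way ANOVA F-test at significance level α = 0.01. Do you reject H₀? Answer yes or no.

reject H₀: yes

Group means [31.27, 43.62, 36.20], grand mean 36.379
SSB = Σnᵢ(x̄ᵢ−x̄)² = 707.171; SSW = ΣΣ(x−x̄ᵢ)² = 479.657
MSB = 707.171/2 = 353.5854; MSW = 479.657/26 = 18.4483
F = MSB/MSW = 19.1662
df = (2, 26)
p-value (upper-tail) = 0.00001
At α=0.01: p < α → reject H₀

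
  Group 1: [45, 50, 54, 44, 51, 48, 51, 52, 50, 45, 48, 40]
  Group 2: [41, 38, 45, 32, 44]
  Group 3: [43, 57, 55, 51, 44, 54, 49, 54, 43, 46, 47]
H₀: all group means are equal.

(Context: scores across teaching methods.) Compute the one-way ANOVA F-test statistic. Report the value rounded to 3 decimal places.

Group means [48.17, 40.00, 49.36], grand mean 47.179
SSB = Σnᵢ(x̄ᵢ−x̄)² = 321.895; SSW = ΣΣ(x−x̄ᵢ)² = 548.212
MSB = 321.895/2 = 160.9475; MSW = 548.212/25 = 21.9285
F = MSB/MSW = 7.3397
df = (2, 25)

test statistic = 7.340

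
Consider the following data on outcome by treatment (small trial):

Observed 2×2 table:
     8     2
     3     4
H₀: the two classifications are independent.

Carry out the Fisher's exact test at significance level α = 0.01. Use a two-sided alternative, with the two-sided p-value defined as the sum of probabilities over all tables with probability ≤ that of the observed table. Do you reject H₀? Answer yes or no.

reject H₀: no

Margins: r₁=10, r₂=7, c₁=11, c₂=6, n=17
p_obs = C(10,8)·C(7,3)/C(17,11); sum pmf over tables with pmf ≤ p_obs
p-value (two-sided) = 0.16176
At α=0.01: p ≥ α → fail to reject H₀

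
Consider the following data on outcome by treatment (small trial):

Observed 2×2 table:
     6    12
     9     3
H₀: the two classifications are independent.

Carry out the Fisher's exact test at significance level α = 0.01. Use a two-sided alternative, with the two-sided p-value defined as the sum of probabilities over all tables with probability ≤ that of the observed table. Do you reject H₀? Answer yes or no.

reject H₀: no

Margins: r₁=18, r₂=12, c₁=15, c₂=15, n=30
p_obs = C(18,6)·C(12,9)/C(30,15); sum pmf over tables with pmf ≤ p_obs
p-value (two-sided) = 0.06043
At α=0.01: p ≥ α → fail to reject H₀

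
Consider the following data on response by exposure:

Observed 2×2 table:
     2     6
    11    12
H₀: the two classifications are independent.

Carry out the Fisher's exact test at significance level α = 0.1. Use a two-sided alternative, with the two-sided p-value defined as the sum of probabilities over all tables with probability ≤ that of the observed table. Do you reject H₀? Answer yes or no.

Margins: r₁=8, r₂=23, c₁=13, c₂=18, n=31
p_obs = C(8,2)·C(23,11)/C(31,13); sum pmf over tables with pmf ≤ p_obs
p-value (two-sided) = 0.41203
At α=0.1: p ≥ α → fail to reject H₀

reject H₀: no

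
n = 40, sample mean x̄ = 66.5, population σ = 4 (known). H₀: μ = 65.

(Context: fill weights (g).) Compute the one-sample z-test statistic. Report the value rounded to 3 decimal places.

SE = σ/√n = 4/√40 = 0.6325
z = (x̄−μ₀)/SE = (66.5−65)/0.6325 = 2.3717

test statistic = 2.372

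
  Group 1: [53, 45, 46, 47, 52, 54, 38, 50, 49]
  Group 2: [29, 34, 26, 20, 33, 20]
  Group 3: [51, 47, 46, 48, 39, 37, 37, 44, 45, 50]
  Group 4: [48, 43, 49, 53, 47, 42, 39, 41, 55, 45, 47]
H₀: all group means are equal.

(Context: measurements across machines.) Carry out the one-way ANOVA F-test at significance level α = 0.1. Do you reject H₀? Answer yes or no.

Group means [48.22, 27.00, 44.40, 46.27], grand mean 43.028
SSB = Σnᵢ(x̄ᵢ−x̄)² = 1918.835; SSW = ΣΣ(x−x̄ᵢ)² = 864.137
MSB = 1918.835/3 = 639.6116; MSW = 864.137/32 = 27.0043
F = MSB/MSW = 23.6856
df = (3, 32)
p-value (upper-tail) = 0.00000
At α=0.1: p < α → reject H₀

reject H₀: yes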